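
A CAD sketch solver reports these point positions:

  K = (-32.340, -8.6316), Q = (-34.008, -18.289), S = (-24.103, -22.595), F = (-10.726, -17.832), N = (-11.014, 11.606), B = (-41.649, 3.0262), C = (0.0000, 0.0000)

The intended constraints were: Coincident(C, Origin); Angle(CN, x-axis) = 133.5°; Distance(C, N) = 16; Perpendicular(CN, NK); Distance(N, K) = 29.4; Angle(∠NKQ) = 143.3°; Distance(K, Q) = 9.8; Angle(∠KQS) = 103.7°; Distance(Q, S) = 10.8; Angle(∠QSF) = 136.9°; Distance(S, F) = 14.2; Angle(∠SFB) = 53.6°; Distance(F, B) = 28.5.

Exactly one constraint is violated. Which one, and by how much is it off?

Distance(F, B) = 28.5 — off by 8.80.

C = (0.00, 0.00) ✓; CN at 133.5° ✓; |CN| = 16.00 ✓; ∠(CN, NK) = 90.00° ✓; |NK| = 29.40 ✓; ∠NKQ = 143.3° ✓; |KQ| = 9.800 ✓; ∠KQS = 103.7° ✓; |QS| = 10.80 ✓; ∠QSF = 136.9° ✓; |SF| = 14.20 ✓; ∠SFB = 53.60° ✓; |FB| = 37.30 ✗.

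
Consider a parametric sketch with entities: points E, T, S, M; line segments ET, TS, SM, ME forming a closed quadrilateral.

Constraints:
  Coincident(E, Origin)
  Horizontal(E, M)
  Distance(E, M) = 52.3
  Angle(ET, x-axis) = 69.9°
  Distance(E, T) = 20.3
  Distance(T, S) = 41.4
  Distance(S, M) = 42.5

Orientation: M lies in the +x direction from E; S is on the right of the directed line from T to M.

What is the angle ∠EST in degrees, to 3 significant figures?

24.0°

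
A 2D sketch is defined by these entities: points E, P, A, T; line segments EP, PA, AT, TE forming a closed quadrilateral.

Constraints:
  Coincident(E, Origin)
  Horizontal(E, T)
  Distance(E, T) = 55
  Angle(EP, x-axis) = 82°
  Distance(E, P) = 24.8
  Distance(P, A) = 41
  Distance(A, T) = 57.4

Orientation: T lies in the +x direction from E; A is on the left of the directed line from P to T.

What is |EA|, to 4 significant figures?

62.43

Checks: EP at 82.00° ✓; |PA| = 41.00 ✓; |AT| = 57.40 ✓.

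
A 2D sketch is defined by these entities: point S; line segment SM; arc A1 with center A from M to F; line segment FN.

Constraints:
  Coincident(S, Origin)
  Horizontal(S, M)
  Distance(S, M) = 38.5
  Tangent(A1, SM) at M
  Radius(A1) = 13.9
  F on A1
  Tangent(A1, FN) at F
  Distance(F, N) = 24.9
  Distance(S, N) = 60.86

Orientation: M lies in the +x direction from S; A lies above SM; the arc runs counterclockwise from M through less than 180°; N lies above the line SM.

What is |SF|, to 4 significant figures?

54.82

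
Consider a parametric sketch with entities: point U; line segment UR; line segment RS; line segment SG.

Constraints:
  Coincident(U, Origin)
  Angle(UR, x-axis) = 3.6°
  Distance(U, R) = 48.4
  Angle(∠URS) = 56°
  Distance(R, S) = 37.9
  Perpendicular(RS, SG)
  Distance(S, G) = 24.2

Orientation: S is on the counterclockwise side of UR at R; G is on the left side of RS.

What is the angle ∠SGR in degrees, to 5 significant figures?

57.441°

U is at the origin; UR runs at 3.6° with length 48.4, so R = 48.4·(cos 3.6°, sin 3.6°) = (48.304, 3.0391). ∠URS = 56.0°, so RS runs at 3.6° + (180° − 56.0°) = 127.60° from the x-axis; with |RS| = 37.9, S = R + 37.9·(cos 127.60°, sin 127.60°) = (25.180, 33.067). The perpendicularity gives SG at right angles to RS; with |SG| = 24.2 on the left of RS, G = S + 24.2·(-0.79229, -0.61015) = (6.0066, 18.301). Then cos ∠SGR = GS·GR / (|GS||GR|), giving 57.441°.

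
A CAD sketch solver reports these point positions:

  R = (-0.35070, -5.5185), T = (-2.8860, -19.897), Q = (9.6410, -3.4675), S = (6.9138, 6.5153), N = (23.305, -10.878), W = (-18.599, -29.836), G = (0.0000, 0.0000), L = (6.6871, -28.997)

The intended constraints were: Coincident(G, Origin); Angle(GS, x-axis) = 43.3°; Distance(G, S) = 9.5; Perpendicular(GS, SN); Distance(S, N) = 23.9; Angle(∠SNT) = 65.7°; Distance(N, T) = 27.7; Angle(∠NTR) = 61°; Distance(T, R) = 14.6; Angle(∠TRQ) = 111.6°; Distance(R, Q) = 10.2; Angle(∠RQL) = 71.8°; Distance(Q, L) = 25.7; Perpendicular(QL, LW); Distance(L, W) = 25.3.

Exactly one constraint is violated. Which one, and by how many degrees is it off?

Perpendicular(QL, LW) — off by 8.50°.

G = (0.00, 0.00) ✓; GS at 43.30° ✓; |GS| = 9.500 ✓; ∠(GS, SN) = 90.00° ✓; |SN| = 23.90 ✓; ∠SNT = 65.70° ✓; |NT| = 27.70 ✓; ∠NTR = 61.00° ✓; |TR| = 14.60 ✓; ∠TRQ = 111.6° ✓; |RQ| = 10.20 ✓; ∠RQL = 71.80° ✓; |QL| = 25.70 ✓; ∠(QL, LW) = 81.50° ✗; |LW| = 25.30 ✓.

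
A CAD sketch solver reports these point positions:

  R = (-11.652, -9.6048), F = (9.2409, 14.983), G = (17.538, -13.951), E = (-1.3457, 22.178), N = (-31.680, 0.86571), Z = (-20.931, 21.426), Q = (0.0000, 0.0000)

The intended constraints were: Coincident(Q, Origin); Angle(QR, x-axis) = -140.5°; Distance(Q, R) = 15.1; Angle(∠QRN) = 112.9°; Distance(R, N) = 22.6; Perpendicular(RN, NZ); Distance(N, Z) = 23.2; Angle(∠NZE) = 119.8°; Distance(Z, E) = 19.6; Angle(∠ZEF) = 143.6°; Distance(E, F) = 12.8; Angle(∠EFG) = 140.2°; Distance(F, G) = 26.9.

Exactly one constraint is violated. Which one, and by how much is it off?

Distance(F, G) = 26.9 — off by 3.20.

Q = (0.00, 0.00) ✓; QR at -140.5° ✓; |QR| = 15.10 ✓; ∠QRN = 112.9° ✓; |RN| = 22.60 ✓; ∠(RN, NZ) = 90.00° ✓; |NZ| = 23.20 ✓; ∠NZE = 119.8° ✓; |ZE| = 19.60 ✓; ∠ZEF = 143.6° ✓; |EF| = 12.80 ✓; ∠EFG = 140.2° ✓; |FG| = 30.10 ✗.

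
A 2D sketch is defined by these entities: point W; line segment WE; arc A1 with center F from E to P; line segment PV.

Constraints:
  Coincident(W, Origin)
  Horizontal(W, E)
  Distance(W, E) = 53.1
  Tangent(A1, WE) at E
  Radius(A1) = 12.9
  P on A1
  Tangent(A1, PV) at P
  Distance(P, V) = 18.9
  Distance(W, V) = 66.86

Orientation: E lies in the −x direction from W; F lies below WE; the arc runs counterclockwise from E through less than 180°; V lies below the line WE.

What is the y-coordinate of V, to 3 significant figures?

-35.5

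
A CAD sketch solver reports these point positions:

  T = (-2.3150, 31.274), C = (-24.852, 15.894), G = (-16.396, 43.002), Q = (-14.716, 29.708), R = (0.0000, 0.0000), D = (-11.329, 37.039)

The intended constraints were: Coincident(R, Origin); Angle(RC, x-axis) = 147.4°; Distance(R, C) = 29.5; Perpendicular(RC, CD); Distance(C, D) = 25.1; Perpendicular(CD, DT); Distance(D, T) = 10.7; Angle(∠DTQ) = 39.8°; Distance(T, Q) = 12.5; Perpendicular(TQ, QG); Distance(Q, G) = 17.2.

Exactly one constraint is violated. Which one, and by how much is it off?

Distance(Q, G) = 17.2 — off by 3.80.

R = (0.00, 0.00) ✓; RC at 147.4° ✓; |RC| = 29.50 ✓; ∠(RC, CD) = 90.00° ✓; |CD| = 25.10 ✓; ∠(CD, DT) = 90.00° ✓; |DT| = 10.70 ✓; ∠DTQ = 39.80° ✓; |TQ| = 12.50 ✓; ∠(TQ, QG) = 89.99° ✓; |QG| = 13.40 ✗.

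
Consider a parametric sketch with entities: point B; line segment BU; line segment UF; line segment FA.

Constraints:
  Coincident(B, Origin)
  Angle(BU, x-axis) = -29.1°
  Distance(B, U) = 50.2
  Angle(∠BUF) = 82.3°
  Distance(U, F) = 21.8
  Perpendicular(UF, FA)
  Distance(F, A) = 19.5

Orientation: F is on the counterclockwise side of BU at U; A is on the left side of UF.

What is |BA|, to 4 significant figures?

33.80

B is at the origin; BU runs at -29.1° with length 50.2, so U = 50.2·(cos -29.1°, sin -29.1°) = (43.86, -24.41). ∠BUF = 82.3°, so UF runs at -29.1° + (180° − 82.3°) = 68.60° from the x-axis; with |UF| = 21.8, F = U + 21.8·(cos 68.60°, sin 68.60°) = (51.82, -4.117). UF is perpendicular to FA; with |FA| = 19.5 on the left of UF, A = F + 19.5·(-0.9311, 0.3649) = (33.66, 2.998). Then |BA| = |A − B| = 33.80.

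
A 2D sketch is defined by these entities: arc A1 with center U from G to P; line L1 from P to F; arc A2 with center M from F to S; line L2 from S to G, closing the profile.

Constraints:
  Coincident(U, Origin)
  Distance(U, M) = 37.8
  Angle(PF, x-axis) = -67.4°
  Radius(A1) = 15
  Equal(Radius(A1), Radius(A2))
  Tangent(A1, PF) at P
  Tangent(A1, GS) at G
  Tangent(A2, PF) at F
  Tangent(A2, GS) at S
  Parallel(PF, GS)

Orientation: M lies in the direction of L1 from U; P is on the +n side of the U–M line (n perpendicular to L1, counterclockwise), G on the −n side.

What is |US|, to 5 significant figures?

40.667

Tangency of A1 to both parallel lines with radius 15.0 puts P and G at U ± 15.0·n: P = (13.848, 5.7644), G = (-13.848, -5.7644). Equal radii place F and S the same way about M: F = M + 15.0·n = (28.375, -29.133), S = M − 15.0·n = (0.67821, -40.662). Then |US| = |S − U| = 40.667.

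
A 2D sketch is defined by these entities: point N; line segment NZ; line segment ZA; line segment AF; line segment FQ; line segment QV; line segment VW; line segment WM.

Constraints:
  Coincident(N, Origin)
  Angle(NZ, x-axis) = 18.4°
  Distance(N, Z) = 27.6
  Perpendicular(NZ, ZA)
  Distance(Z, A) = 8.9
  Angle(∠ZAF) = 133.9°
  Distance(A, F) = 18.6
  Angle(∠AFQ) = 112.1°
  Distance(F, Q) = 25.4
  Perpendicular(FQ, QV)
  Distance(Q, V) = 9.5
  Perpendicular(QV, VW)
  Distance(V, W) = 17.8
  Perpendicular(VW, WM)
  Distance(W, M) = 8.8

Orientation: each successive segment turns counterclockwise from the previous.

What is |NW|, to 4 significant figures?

14.97

FQ ⟂ QV, so QV runs at -47.60°; with |QV| = 9.5, V = (-5.759, 1.022). The perpendicularity gives VW at right angles to QV, so VW runs at 42.40°; with |VW| = 17.8, W = (7.385, 13.02). Then |NW| = |W − N| = 14.97.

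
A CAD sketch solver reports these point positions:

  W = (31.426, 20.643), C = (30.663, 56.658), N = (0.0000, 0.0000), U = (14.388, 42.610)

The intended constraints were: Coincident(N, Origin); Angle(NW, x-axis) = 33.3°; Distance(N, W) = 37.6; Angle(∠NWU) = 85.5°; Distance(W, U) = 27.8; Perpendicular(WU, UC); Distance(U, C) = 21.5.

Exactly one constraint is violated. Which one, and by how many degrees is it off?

Perpendicular(WU, UC) — off by 3.00°.

N = (0.00, 0.00) ✓; NW at 33.30° ✓; |NW| = 37.60 ✓; ∠NWU = 85.50° ✓; |WU| = 27.80 ✓; ∠(WU, UC) = 87.00° ✗; |UC| = 21.50 ✓.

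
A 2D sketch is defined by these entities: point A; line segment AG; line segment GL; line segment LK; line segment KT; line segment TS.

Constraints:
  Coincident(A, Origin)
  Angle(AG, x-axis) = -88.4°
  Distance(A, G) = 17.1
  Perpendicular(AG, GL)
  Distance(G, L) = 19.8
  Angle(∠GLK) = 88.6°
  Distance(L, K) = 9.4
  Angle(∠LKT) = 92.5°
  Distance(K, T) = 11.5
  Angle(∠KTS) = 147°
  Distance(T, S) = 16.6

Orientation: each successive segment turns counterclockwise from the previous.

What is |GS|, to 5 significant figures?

6.0796

A is at the origin; AG runs at -88.4° with length 17.1, so G = (0.47746, -17.093). AG ⟂ GL, so GL runs at 1.6000°; with |GL| = 19.8, L = (20.270, -16.540). ∠GLK = 88.6° gives LK at 93.000° from the x-axis; with |LK| = 9.4, K = (19.778, -7.1534). ∠LKT = 92.5° gives KT at -179.50° from the x-axis; with |KT| = 11.5, T = (8.2782, -7.2537). ∠KTS = 147.0° gives TS at -146.50° from the x-axis; with |TS| = 16.6, S = (-5.5643, -16.416). Then |GS| = |S − G| = 6.0796.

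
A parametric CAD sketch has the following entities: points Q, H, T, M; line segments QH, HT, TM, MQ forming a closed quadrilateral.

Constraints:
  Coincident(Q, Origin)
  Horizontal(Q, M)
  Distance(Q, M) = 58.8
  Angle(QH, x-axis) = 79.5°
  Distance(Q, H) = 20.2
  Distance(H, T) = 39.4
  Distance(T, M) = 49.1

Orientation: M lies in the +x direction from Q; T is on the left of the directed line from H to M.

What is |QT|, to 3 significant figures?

55.9

Checks: |HT| = 39.40 ✓; |TM| = 49.10 ✓.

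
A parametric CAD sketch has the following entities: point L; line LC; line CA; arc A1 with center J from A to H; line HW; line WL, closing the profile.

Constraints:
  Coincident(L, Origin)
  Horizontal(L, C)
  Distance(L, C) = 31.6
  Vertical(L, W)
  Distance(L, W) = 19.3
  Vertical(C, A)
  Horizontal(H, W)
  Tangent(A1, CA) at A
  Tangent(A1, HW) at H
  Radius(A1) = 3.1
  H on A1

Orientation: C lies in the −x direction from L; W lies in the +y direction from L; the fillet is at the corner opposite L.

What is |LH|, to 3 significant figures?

34.4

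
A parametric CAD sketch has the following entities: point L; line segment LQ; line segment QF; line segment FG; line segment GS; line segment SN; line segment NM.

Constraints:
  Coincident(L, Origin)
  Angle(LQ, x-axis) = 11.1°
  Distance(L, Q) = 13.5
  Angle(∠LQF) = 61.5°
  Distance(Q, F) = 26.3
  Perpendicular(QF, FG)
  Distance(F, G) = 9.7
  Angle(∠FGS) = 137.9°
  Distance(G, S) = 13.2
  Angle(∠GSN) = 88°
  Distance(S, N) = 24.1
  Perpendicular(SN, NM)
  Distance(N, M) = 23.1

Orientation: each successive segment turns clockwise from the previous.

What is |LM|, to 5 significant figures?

27.525

∠GSN = 88.0° gives SN at 28.500° from the x-axis; with |SN| = 24.1, N = (10.607, 3.2763). SN is perpendicular to NM, so NM runs at -61.500°; with |NM| = 23.1, M = (21.629, -17.024). Then |LM| = |M − L| = 27.525.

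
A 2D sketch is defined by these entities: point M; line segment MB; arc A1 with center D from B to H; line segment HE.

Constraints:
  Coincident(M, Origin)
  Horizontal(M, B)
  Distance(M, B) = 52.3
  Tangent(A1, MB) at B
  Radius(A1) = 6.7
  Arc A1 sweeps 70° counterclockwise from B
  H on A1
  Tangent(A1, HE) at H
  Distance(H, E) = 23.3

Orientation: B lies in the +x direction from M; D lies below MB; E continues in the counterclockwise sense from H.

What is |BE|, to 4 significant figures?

29.92

On A1, B sits at bearing 90° from D; a 70° counterclockwise sweep puts H at bearing 160°, so H = D + 6.7·(cos 160°, sin 160°) = (46.00, -4.408). The tangent condition forces DH to be normal to HE, so HE runs along (−sin 160°, cos 160°); with |HE| = 23.3, E = (38.03, -26.30). Then |BE| = |E − B| = 29.92.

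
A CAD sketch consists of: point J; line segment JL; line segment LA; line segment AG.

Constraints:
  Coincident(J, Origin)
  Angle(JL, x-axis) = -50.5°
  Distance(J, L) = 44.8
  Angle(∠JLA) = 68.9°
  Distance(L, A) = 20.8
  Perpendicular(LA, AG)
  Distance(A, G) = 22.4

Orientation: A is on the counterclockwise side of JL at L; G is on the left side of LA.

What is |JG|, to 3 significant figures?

20.0

J is at the origin; JL runs at -50.5° with length 44.8, so L = 44.8·(cos -50.5°, sin -50.5°) = (28.5, -34.6). ∠JLA = 68.9°, so LA runs at -50.5° + (180° − 68.9°) = 60.6° from the x-axis; with |LA| = 20.8, A = L + 20.8·(cos 60.6°, sin 60.6°) = (38.7, -16.4). LA is perpendicular to AG; with |AG| = 22.4 on the left of LA, G = A + 22.4·(-0.871, 0.491) = (19.2, -5.45). Then |JG| = |G − J| = 20.0.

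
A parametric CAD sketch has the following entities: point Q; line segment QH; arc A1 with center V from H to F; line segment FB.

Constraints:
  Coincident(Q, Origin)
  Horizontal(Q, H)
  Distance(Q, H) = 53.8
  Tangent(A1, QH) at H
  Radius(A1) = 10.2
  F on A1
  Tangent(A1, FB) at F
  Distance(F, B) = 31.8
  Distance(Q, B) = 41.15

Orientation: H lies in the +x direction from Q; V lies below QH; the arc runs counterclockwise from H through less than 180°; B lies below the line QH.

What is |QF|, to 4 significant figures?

45.60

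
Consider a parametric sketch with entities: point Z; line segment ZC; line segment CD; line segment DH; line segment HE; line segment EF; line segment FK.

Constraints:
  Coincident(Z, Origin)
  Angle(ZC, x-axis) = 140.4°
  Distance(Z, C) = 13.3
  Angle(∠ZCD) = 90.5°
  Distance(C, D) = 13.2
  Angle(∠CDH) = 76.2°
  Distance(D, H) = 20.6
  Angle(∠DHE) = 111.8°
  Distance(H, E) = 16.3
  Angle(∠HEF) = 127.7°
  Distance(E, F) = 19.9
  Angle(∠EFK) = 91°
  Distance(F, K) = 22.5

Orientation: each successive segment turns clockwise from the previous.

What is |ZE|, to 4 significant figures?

11.85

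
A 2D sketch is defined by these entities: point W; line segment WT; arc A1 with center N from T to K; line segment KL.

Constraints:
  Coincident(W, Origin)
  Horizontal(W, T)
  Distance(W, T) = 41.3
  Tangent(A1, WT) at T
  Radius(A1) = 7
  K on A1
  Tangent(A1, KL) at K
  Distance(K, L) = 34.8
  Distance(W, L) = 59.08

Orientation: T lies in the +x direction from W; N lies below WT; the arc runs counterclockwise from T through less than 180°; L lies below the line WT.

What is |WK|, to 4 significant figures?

35.42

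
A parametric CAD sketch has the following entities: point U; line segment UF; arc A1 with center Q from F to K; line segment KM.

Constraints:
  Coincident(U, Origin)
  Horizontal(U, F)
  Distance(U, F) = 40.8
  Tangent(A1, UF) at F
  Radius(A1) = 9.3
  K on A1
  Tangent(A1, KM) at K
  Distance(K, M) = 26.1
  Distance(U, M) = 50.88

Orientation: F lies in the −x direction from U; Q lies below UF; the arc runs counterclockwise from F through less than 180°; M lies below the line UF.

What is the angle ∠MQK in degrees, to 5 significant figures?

70.388°

U is at the origin; U and F share the same y with |UF| = 40.8 and F on the −x side, so F = (-40.800, 0.0000). Tangency of A1 to UF means the radius QF is perpendicular to UF, so Q = F + (0, -9.3) = (-40.800, -9.3000). Since QK ⟂ KM (tangency), |QM| = √(9.3² + 26.1²) = 27.707 regardless of where K sits on A1. So M lies on both circle(U, 50.88) and circle(Q, 27.707); the below-UF intersection is M = (-35.460, -36.488). K is the foot of the tangent from M: K = (-48.795, -14.051).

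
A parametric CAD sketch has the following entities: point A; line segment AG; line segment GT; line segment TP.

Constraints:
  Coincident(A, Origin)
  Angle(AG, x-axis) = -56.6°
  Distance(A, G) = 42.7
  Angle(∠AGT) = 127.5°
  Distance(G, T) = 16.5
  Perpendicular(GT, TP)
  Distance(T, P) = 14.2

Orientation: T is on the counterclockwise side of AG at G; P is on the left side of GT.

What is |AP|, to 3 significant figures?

46.8

A is at the origin; AG runs at -56.6° with length 42.7, so G = 42.7·(cos -56.6°, sin -56.6°) = (23.5, -35.6). ∠AGT = 127.5°, so GT runs at -56.6° + (180° − 127.5°) = -4.10° from the x-axis; with |GT| = 16.5, T = G + 16.5·(cos -4.10°, sin -4.10°) = (40.0, -36.8). GT is perpendicular to TP; with |TP| = 14.2 on the left of GT, P = T + 14.2·(0.0715, 0.997) = (41.0, -22.7). Then |AP| = |P − A| = 46.8.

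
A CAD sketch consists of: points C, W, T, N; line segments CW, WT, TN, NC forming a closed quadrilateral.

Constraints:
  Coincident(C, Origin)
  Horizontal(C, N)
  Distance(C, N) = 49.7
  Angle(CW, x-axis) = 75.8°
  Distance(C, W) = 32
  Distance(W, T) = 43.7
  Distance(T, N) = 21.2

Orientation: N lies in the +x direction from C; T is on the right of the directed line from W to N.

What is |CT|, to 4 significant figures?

30.42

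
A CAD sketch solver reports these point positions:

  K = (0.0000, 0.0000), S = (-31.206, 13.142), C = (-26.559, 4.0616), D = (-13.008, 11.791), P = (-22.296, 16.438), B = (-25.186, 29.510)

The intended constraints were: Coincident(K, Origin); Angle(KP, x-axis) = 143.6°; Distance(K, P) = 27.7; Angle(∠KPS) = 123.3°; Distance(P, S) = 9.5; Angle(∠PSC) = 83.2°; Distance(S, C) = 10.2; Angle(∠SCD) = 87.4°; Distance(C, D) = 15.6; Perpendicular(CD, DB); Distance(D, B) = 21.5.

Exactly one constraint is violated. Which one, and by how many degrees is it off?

Perpendicular(CD, DB) — off by 4.80°.

K = (0.00, 0.00) ✓; KP at 143.6° ✓; |KP| = 27.70 ✓; ∠KPS = 123.3° ✓; |PS| = 9.500 ✓; ∠PSC = 83.20° ✓; |SC| = 10.20 ✓; ∠SCD = 87.40° ✓; |CD| = 15.60 ✓; ∠(CD, DB) = 94.80° ✗; |DB| = 21.50 ✓.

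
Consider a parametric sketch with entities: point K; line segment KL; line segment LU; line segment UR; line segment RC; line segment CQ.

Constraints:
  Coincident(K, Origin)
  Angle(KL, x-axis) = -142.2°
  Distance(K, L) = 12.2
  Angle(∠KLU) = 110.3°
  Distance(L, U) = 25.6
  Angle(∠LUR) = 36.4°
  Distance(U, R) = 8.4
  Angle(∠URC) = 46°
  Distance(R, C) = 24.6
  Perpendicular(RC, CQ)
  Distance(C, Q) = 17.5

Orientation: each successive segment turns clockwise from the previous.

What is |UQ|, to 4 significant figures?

21.99

∠URC = 46.0° gives RC at -129.5° from the x-axis; with |RC| = 24.6, C = (-38.65, -12.27). RC ⟂ CQ, so CQ runs at 140.5°; with |CQ| = 17.5, Q = (-52.15, -1.141). Then |UQ| = |Q − U| = 21.99.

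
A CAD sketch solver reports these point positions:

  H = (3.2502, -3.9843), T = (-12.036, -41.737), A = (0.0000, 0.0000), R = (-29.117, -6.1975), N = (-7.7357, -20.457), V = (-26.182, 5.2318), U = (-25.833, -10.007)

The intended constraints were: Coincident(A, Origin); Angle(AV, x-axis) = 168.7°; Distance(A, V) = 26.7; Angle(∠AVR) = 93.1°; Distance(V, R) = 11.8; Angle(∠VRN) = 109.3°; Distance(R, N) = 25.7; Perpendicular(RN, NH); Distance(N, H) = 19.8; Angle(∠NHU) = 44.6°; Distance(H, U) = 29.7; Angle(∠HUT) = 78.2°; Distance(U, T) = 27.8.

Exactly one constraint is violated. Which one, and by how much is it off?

Distance(U, T) = 27.8 — off by 6.80.

A = (0.00, 0.00) ✓; AV at 168.7° ✓; |AV| = 26.70 ✓; ∠AVR = 93.10° ✓; |VR| = 11.80 ✓; ∠VRN = 109.3° ✓; |RN| = 25.70 ✓; ∠(RN, NH) = 90.00° ✓; |NH| = 19.80 ✓; ∠NHU = 44.60° ✓; |HU| = 29.70 ✓; ∠HUT = 78.20° ✓; |UT| = 34.60 ✗.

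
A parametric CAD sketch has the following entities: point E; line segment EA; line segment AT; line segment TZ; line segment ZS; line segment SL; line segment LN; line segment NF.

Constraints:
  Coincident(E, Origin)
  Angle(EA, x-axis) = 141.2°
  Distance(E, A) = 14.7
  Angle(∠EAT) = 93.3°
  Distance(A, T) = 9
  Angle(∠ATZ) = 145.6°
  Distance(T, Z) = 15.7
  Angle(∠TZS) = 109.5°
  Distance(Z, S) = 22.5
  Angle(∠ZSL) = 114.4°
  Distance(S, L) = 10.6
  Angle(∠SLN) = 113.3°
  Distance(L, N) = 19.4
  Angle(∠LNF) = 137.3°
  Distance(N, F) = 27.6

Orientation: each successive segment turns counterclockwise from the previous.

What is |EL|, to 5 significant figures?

18.865

E is at the origin; EA runs at 141.2° with length 14.7, so A = (-11.456, 9.2111). ∠EAT = 93.3° gives AT at -132.10° from the x-axis; with |AT| = 9.0, T = (-17.490, 2.5333). ∠ATZ = 145.6° gives TZ at -97.700° from the x-axis; with |TZ| = 15.7, Z = (-19.594, -13.025). ∠TZS = 109.5° gives ZS at -27.200° from the x-axis; with |ZS| = 22.5, S = (0.41818, -23.310). ∠ZSL = 114.4° gives SL at 38.400° from the x-axis; with |SL| = 10.6, L = (8.7253, -16.726). Then |EL| = |L − E| = 18.865.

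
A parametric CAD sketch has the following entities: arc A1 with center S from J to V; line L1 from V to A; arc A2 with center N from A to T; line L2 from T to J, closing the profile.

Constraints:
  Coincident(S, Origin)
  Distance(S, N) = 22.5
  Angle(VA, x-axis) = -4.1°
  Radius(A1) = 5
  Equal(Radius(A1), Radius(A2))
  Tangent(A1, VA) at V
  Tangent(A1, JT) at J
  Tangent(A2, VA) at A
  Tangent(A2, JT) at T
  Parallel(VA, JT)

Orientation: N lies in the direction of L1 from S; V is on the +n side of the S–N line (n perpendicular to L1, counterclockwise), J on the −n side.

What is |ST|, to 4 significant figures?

23.05

The slot axis is L1's direction at -4.1°, so u = (cos -4.1°, sin -4.1°) = (0.9974, -0.07150) and n = (−sin -4.1°, cos -4.1°) = (0.07150, 0.9974). S is at the origin and N lies 22.5 along u from S, so N = 22.5·u = (22.44, -1.609). Tangency of A1 to both parallel lines with radius 5.0 puts V and J at S ± 5.0·n: V = (0.3575, 4.987), J = (-0.3575, -4.987). Equal radii place A and T the same way about N: A = N + 5.0·n = (22.80, 3.379), T = N − 5.0·n = (22.08, -6.596). Then |ST| = |T − S| = 23.05.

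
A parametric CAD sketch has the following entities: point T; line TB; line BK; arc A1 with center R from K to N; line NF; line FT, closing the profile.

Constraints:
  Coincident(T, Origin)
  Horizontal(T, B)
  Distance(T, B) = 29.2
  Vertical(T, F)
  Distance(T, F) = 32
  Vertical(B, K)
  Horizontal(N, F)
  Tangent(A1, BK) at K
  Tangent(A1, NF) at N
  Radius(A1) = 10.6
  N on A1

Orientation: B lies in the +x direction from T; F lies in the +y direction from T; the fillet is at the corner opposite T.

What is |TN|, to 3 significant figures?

37.0

The virtual corner opposite T is at (29.2, 32.0). A1 meets BK tangentially, so RK is at right angles to BK and since A1 is tangent to NF there, RN ⟂ NF, with radius 10.6, so the center R sits 10.6 in from both sides at R = (18.6, 21.4). That places the tangent points at K = (29.2, 21.4) on BK and N = (18.6, 32.0) on NF. Then |TN| = |N − T| = 37.0.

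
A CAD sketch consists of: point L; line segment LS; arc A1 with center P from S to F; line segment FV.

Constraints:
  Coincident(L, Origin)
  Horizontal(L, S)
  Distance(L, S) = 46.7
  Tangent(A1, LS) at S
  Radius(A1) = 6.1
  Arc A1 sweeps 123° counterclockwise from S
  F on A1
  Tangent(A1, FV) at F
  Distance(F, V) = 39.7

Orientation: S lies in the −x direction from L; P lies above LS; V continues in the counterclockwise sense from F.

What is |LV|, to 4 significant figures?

76.29

L is at the origin; LS is horizontal with |LS| = 46.7 and S on the −x side, so S = (-46.70, 0.000). A1 meets LS tangentially, so PS is at right angles to LS, so P = S + (0, 6.1) = (-46.70, 6.100). On A1, S sits at bearing -90° from P; a 123° counterclockwise sweep puts F at bearing 33°, so F = P + 6.1·(cos 33°, sin 33°) = (-41.58, 9.422). A1 meets FV tangentially, so PF is at right angles to FV, so FV runs along (−sin 33°, cos 33°); with |FV| = 39.7, V = (-63.21, 42.72). Then |LV| = |V − L| = 76.29.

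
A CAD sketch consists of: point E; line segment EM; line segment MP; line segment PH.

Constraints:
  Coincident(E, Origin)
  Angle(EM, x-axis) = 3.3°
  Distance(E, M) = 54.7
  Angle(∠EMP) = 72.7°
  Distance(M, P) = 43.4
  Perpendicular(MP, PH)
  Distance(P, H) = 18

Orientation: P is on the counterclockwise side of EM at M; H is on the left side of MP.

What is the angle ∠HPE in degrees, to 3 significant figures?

27.5°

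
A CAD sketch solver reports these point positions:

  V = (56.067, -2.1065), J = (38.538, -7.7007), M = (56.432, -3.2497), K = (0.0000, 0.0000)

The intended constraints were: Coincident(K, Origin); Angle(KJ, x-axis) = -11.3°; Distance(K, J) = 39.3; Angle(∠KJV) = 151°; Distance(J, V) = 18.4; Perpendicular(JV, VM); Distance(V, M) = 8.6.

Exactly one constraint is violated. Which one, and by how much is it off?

Distance(V, M) = 8.6 — off by 7.40.

K = (0.00, 0.00) ✓; KJ at -11.30° ✓; |KJ| = 39.30 ✓; ∠KJV = 151.0° ✓; |JV| = 18.40 ✓; ∠(JV, VM) = 89.99° ✓; |VM| = 1.200 ✗.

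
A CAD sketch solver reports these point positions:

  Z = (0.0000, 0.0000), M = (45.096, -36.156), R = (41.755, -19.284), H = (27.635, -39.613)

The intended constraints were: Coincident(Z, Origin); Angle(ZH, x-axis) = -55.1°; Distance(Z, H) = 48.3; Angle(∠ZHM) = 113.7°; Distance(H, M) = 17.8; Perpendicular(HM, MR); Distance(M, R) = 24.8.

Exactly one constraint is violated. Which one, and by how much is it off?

Distance(M, R) = 24.8 — off by 7.60.

Z = (0.00, 0.00) ✓; ZH at -55.10° ✓; |ZH| = 48.30 ✓; ∠ZHM = 113.7° ✓; |HM| = 17.80 ✓; ∠(HM, MR) = 90.00° ✓; |MR| = 17.20 ✗.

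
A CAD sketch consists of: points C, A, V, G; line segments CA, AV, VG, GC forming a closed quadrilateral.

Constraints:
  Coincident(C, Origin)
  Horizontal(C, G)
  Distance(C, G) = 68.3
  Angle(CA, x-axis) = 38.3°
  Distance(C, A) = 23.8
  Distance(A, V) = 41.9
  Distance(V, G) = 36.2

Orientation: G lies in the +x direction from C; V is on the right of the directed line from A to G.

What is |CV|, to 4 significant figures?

44.92

Checks: |AV| = 41.90 ✓; |VG| = 36.20 ✓.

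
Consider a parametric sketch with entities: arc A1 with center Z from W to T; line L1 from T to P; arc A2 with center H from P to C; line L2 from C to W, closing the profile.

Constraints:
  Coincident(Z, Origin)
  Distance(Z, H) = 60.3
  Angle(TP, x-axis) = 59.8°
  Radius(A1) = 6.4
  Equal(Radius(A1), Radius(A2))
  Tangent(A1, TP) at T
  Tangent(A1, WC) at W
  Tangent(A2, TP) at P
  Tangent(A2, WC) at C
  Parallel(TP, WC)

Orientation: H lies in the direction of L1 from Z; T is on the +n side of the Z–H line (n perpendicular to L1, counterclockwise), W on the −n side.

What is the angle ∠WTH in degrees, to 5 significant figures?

83.942°

Z is at the origin and H lies 60.3 along u from Z, so H = 60.3·u = (30.332, 52.116). Tangency of A1 to both parallel lines with radius 6.4 puts T and W at Z ± 6.4·n: T = (-5.5314, 3.2193), W = (5.5314, -3.2193). Then cos ∠WTH = TW·TH / (|TW||TH|), giving 83.942°.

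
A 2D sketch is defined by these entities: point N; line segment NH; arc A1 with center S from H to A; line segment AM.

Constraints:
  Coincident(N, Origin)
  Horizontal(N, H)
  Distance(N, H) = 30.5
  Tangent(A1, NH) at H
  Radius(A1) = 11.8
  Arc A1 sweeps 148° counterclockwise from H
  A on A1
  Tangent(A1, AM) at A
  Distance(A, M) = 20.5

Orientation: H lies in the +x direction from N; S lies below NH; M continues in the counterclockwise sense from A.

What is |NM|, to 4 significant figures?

52.92

On A1, H sits at bearing 90° from S; a 148° counterclockwise sweep puts A at bearing 238°, so A = S + 11.8·(cos 238°, sin 238°) = (24.25, -21.81). Since A1 is tangent to AM there, SA ⟂ AM, so AM runs along (−sin 238°, cos 238°); with |AM| = 20.5, M = (41.63, -32.67). Then |NM| = |M − N| = 52.92.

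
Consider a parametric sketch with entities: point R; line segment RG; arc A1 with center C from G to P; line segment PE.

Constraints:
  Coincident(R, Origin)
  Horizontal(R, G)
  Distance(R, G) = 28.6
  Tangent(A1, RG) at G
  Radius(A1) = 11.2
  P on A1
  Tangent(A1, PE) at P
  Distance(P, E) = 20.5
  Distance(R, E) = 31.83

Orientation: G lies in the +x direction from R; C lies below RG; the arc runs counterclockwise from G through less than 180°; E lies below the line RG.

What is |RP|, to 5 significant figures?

19.744

R is at the origin; RG is horizontal with |RG| = 28.6 and G on the +x side, so G = (28.600, 0.0000). The tangent condition forces CG to be normal to RG, so C = G + (0, -11.2) = (28.600, -11.200). Since CP ⟂ PE (tangency), |CE| = √(11.2² + 20.5²) = 23.360 regardless of where P sits on A1. So E lies on both circle(R, 31.83) and circle(C, 23.360); the below-RG intersection is E = (13.350, -28.895). P is the foot of the tangent from E: P = (17.649, -8.8511).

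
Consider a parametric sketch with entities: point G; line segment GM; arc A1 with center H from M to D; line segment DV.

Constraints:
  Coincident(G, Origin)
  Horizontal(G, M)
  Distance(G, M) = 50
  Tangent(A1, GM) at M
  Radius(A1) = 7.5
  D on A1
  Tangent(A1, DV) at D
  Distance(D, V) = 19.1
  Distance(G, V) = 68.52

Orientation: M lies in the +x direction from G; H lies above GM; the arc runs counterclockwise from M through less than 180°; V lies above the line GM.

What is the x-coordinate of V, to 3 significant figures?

65.1

Checks: |GM| = 50.00 ✓; |HD| = 7.500 ✓; ∠(HD, DV) = 90.00° ✓; |DV| = 19.10 ✓; |GV| = 68.52 ✓.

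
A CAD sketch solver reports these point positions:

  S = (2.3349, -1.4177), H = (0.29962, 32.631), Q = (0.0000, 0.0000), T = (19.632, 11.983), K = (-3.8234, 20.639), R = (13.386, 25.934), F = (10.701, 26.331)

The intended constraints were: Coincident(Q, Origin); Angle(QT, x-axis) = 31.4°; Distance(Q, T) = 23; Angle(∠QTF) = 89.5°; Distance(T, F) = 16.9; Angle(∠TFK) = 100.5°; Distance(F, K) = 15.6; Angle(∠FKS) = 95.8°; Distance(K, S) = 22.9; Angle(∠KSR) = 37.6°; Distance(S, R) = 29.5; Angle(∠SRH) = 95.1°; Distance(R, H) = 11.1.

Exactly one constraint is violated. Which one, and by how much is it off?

Distance(R, H) = 11.1 — off by 3.60.

Q = (0.00, 0.00) ✓; QT at 31.40° ✓; |QT| = 23.00 ✓; ∠QTF = 89.50° ✓; |TF| = 16.90 ✓; ∠TFK = 100.5° ✓; |FK| = 15.60 ✓; ∠FKS = 95.80° ✓; |KS| = 22.90 ✓; ∠KSR = 37.60° ✓; |SR| = 29.50 ✓; ∠SRH = 95.10° ✓; |RH| = 14.70 ✗.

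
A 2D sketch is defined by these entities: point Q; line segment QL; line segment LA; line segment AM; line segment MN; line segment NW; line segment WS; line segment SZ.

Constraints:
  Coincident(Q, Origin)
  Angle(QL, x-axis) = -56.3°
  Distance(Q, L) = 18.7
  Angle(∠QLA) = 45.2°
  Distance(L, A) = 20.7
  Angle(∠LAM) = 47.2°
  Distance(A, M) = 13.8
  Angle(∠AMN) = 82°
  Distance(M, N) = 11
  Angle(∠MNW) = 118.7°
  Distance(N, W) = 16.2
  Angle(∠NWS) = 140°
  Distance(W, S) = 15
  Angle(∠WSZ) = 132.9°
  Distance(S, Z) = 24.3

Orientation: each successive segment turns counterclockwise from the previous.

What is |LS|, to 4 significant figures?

31.31

Q is at the origin; QL runs at -56.3° with length 18.7, so L = (10.38, -15.56). ∠QLA = 45.2° gives LA at 78.50° from the x-axis; with |LA| = 20.7, A = (14.50, 4.727). ∠LAM = 47.2° gives AM at -148.7° from the x-axis; with |AM| = 13.8, M = (2.711, -2.442). ∠AMN = 82.0° gives MN at -50.70° from the x-axis; with |MN| = 11.0, N = (9.678, -10.95). ∠MNW = 118.7° gives NW at 10.60° from the x-axis; with |NW| = 16.2, W = (25.60, -7.975). ∠NWS = 140.0° gives WS at 50.60° from the x-axis; with |WS| = 15.0, S = (35.12, 3.616). Then |LS| = |S − L| = 31.31.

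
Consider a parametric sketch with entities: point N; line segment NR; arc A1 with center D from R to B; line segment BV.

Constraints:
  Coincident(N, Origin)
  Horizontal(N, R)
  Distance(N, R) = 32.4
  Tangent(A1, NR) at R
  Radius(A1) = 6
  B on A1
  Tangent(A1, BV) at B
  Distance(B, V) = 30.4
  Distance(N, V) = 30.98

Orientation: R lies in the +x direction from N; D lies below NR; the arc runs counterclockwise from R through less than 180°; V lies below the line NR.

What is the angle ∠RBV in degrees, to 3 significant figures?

151°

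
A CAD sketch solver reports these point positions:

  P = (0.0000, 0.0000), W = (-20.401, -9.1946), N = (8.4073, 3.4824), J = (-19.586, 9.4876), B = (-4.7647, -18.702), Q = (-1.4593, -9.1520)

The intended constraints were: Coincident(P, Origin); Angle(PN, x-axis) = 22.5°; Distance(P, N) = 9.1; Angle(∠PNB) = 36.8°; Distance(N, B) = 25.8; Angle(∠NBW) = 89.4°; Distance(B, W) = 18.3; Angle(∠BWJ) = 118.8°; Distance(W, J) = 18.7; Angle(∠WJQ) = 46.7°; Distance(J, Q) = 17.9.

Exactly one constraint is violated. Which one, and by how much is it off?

Distance(J, Q) = 17.9 — off by 8.10.

P = (0.00, 0.00) ✓; PN at 22.50° ✓; |PN| = 9.100 ✓; ∠PNB = 36.80° ✓; |NB| = 25.80 ✓; ∠NBW = 89.40° ✓; |BW| = 18.30 ✓; ∠BWJ = 118.8° ✓; |WJ| = 18.70 ✓; ∠WJQ = 46.70° ✓; |JQ| = 26.00 ✗.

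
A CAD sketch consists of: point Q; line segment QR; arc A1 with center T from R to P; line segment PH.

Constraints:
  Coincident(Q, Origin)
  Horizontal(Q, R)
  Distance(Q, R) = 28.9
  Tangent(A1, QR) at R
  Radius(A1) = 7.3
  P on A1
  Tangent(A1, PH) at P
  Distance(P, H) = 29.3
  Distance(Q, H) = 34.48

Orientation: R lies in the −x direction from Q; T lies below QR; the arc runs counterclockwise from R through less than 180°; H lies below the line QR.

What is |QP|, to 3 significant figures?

36.1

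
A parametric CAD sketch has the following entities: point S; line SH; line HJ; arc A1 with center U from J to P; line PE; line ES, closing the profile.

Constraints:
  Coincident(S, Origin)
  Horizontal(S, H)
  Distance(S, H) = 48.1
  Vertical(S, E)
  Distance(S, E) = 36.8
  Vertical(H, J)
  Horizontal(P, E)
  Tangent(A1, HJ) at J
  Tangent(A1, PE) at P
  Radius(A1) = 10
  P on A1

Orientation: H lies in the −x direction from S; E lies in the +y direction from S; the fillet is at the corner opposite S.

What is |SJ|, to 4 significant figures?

55.06

S is at the origin; SH is horizontal with |SH| = 48.1 and H on the −x side, so H = (-48.10, 0.000). S and E share the same x with |SE| = 36.8 and E on the +y side, so E = (0.000, 36.80). The virtual corner opposite S is at (-48.10, 36.80). A1 meets HJ tangentially, so UJ is at right angles to HJ and since A1 is tangent to PE there, UP ⟂ PE, with radius 10.0, so the center U sits 10.0 in from both sides at U = (-38.10, 26.80). That places the tangent points at J = (-48.10, 26.80) on HJ and P = (-38.10, 36.80) on PE. Then |SJ| = |J − S| = 55.06.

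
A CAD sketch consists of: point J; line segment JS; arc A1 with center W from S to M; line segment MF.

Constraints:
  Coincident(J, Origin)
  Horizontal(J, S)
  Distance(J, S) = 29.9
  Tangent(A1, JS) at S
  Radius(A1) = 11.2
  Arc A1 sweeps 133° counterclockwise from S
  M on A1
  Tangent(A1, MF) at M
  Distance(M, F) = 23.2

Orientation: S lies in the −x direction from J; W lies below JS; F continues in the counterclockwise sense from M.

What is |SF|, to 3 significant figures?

36.6

On A1, S sits at bearing 90° from W; a 133° counterclockwise sweep puts M at bearing 223°, so M = W + 11.2·(cos 223°, sin 223°) = (-38.1, -18.8). Tangency of A1 to MF means the radius WM is perpendicular to MF, so MF runs along (−sin 223°, cos 223°); with |MF| = 23.2, F = (-22.3, -35.8). Then |SF| = |F − S| = 36.6.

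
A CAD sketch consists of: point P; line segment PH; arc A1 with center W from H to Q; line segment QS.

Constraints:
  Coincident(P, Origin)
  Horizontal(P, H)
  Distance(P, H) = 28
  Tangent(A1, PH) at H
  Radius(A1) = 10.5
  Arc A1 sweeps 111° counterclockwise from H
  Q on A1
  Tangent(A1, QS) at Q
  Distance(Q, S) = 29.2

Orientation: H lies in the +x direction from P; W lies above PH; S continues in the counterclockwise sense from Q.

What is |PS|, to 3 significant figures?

49.7

P is at the origin; PH is horizontal with |PH| = 28.0 and H on the +x side, so H = (28.0, 0.00). Tangency of A1 to PH means the radius WH is perpendicular to PH, so W = H + (0, 10.5) = (28.0, 10.5). On A1, H sits at bearing -90° from W; a 111° counterclockwise sweep puts Q at bearing 21°, so Q = W + 10.5·(cos 21°, sin 21°) = (37.8, 14.3). A1 meets QS tangentially, so WQ is at right angles to QS, so QS runs along (−sin 21°, cos 21°); with |QS| = 29.2, S = (27.3, 41.5). Then |PS| = |S − P| = 49.7.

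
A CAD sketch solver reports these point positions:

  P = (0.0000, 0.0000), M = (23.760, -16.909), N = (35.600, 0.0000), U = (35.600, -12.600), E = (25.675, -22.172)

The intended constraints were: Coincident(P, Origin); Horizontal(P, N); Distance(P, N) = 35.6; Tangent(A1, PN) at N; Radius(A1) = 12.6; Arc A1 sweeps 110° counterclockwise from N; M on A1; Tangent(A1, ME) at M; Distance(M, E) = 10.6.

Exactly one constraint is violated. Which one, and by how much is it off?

Distance(M, E) = 10.6 — off by 5.00.

P = (0.00, 0.00) ✓; P.y = 0.00, N.y = 0.00 ✓; |PN| = 35.60 ✓; ∠(UN, NP) = 90.00° ✓; |UN| = 12.60 ✓; bearing(U→M) − bearing(U→N) = 110.0° ✓; |UM| = 12.60 ✓; ∠(UM, ME) = 90.00° ✓; |ME| = 5.601 ✗.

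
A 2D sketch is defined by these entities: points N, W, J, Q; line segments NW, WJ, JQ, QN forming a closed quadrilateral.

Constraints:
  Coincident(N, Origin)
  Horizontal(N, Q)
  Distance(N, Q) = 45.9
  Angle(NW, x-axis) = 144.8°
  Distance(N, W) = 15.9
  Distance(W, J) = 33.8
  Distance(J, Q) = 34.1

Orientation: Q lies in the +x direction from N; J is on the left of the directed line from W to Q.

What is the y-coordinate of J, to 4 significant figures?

20.68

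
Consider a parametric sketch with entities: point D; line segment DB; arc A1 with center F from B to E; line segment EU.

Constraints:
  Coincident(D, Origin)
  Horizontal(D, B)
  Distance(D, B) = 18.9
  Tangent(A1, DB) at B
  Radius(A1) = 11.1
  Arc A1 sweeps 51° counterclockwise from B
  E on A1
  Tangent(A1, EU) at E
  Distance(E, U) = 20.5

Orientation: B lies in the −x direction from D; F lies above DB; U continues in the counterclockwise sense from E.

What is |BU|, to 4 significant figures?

29.42

On A1, B sits at bearing -90° from F; a 51° counterclockwise sweep puts E at bearing -39°, so E = F + 11.1·(cos -39°, sin -39°) = (-10.27, 4.115). Tangency of A1 to EU means the radius FE is perpendicular to EU, so EU runs along (−sin -39°, cos -39°); with |EU| = 20.5, U = (2.627, 20.05). Then |BU| = |U − B| = 29.42.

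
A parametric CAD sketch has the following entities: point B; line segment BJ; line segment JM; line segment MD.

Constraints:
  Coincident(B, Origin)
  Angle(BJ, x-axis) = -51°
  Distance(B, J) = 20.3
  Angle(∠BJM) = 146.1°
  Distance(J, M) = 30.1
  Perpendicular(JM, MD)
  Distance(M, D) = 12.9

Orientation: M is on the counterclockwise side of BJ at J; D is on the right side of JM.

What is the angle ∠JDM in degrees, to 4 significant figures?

66.80°

B is at the origin; BJ runs at -51.0° with length 20.3, so J = 20.3·(cos -51.0°, sin -51.0°) = (12.78, -15.78). ∠BJM = 146.1°, so JM runs at -51.0° + (180° − 146.1°) = -17.10° from the x-axis; with |JM| = 30.1, M = J + 30.1·(cos -17.10°, sin -17.10°) = (41.54, -24.63). JM ⟂ MD; with |MD| = 12.9 on the right of JM, D = M + 12.9·(-0.2940, -0.9558) = (37.75, -36.96). Then cos ∠JDM = DJ·DM / (|DJ||DM|), giving 66.80°.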